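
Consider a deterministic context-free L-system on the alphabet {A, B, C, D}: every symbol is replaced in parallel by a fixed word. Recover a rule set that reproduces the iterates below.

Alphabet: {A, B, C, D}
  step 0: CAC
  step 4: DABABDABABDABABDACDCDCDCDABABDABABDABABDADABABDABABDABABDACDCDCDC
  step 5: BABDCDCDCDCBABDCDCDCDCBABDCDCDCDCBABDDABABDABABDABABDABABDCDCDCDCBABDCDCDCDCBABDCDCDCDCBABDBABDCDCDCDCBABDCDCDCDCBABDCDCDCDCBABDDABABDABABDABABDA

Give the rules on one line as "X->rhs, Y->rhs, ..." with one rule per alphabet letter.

A->D, B->CDC, C->DA, D->BAB

  step 4 ⇒ step 5: DABABDABABDABABDACDCDCDCDABABDABABDABABDADABABDABABDABABDACDCDCDC ⇒ BAB·D·CDC·D·CDC·BAB·D·CDC·D·CDC·BAB·D·CDC·D·CDC·BAB·D·DA·BAB·DA·BAB·DA·BAB·DA·BAB·D·CDC·D·CDC·BAB·D·CDC·D·CDC·BAB·D·CDC·D·CDC·BAB·D·BAB·D·CDC·D·CDC·BAB·D·CDC·D·CDC·BAB·D·CDC·D·CDC·BAB·D·DA·BAB·DA·BAB·DA·BAB·DA
    A ↦ D
    B ↦ CDC
    C ↦ DA
    D ↦ BAB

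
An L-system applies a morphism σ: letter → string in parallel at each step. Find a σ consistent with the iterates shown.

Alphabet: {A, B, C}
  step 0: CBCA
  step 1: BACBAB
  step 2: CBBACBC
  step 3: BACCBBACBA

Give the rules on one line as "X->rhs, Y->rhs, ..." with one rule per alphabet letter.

  step 2 ⇒ step 3: CBBACBC ⇒ BA·C·C·B·BA·C·BA
    A ↦ B
    B ↦ C
    C ↦ BA

A->B, B->C, C->BA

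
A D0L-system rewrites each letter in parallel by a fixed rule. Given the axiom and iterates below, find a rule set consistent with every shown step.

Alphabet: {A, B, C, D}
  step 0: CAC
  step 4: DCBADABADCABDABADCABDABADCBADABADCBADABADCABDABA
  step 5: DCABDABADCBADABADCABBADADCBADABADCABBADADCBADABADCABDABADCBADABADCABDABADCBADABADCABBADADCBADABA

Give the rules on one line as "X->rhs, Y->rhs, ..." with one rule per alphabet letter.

A->BA, B->DA, C->AB, D->DC

  step 4 ⇒ step 5: DCBADABADCABDABADCABDABADCBADABADCBADABADCABDABA ⇒ DC·AB·DA·BA·DC·BA·DA·BA·DC·AB·BA·DA·DC·BA·DA·BA·DC·AB·BA·DA·DC·BA·DA·BA·DC·AB·DA·BA·DC·BA·DA·BA·DC·AB·DA·BA·DC·BA·DA·BA·DC·AB·BA·DA·DC·BA·DA·BA
    A ↦ BA
    B ↦ DA
    C ↦ AB
    D ↦ DC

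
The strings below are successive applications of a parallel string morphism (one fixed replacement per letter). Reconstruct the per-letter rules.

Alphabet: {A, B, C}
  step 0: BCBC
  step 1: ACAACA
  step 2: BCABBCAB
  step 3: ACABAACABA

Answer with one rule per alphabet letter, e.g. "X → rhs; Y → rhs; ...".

A->B, B->A, C->CA

  step 2 ⇒ step 3: BCABBCAB ⇒ A·CA·B·A·A·CA·B·A
    A ↦ B
    B ↦ A
    C ↦ CA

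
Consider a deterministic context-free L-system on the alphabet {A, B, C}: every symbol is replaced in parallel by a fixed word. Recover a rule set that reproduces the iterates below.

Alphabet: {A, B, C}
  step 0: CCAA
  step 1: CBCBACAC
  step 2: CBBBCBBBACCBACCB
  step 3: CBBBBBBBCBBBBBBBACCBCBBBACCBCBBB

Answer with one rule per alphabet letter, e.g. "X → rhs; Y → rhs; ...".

A->AC, B->BB, C->CB

  step 2 ⇒ step 3: CBBBCBBBACCBACCB ⇒ CB·BB·BB·BB·CB·BB·BB·BB·AC·CB·CB·BB·AC·CB·CB·BB
    A ↦ AC
    B ↦ BB
    C ↦ CB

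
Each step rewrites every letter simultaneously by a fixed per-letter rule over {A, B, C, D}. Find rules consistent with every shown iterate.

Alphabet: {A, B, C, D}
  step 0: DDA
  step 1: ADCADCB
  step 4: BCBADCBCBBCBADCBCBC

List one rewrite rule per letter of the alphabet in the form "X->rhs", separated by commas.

A->B, B->C, C->B, D->ADC

  step 0 ⇒ step 1: DDA ⇒ ADC·ADC·B
    A ↦ B
    D ↦ ADC
    B ↦ C  (constrained at step 1)
    C ↦ B  (constrained at step 1)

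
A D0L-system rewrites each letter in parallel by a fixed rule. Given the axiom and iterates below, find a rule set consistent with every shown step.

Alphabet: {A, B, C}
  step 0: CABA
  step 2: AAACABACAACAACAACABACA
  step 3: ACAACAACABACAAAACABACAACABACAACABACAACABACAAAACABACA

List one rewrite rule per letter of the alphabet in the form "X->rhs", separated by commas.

  step 2 ⇒ step 3: AAACABACAACAACAACABACA ⇒ ACA·ACA·ACA·B·ACA·AA·ACA·B·ACA·ACA·B·ACA·ACA·B·ACA·ACA·B·ACA·AA·ACA·B·ACA
    A ↦ ACA
    B ↦ AA
    C ↦ B

A->ACA, B->AA, C->B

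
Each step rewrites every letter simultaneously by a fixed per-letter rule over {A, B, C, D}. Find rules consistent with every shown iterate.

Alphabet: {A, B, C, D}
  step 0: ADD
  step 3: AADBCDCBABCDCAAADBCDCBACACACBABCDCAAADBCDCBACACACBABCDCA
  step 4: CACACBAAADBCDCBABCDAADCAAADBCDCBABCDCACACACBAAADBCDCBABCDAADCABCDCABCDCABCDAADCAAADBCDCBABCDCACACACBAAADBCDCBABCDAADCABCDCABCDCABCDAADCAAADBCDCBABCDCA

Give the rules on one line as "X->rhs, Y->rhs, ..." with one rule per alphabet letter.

A->CA, B->AAD, C->BCD, D->CBA

  step 3 ⇒ step 4: AADBCDCBABCDCAAADBCDCBACACACBABCDCAAADBCDCBACACACBABCDCA ⇒ CA·CA·CBA·AAD·BCD·CBA·BCD·AAD·CA·AAD·BCD·CBA·BCD·CA·CA·CA·CBA·AAD·BCD·CBA·BCD·AAD·CA·BCD·CA·BCD·CA·BCD·AAD·CA·AAD·BCD·CBA·BCD·CA·CA·CA·CBA·AAD·BCD·CBA·BCD·AAD·CA·BCD·CA·BCD·CA·BCD·AAD·CA·AAD·BCD·CBA·BCD·CA
    A ↦ CA
    B ↦ AAD
    C ↦ BCD
    D ↦ CBA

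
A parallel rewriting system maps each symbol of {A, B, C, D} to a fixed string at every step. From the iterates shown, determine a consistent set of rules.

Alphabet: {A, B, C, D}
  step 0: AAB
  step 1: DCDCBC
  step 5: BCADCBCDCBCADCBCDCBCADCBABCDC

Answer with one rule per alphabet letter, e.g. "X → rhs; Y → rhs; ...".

  step 0 ⇒ step 1: AAB ⇒ DC·DC·BC
    A ↦ DC
    B ↦ BC
    C ↦ A  (constrained at step 1)
    D ↦ B  (constrained at step 1)

A->DC, B->BC, C->A, D->B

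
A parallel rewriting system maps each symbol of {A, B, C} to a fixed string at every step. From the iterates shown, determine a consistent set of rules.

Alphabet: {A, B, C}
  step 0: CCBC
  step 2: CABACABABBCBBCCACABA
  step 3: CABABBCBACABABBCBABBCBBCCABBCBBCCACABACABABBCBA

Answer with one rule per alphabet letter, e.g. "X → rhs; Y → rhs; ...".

  step 2 ⇒ step 3: CABACABABBCBBCCACABA ⇒ CA·BA·BBC·BA·CA·BA·BBC·BA·BBC·BBC·CA·BBC·BBC·CA·CA·BA·CA·BA·BBC·BA
    A ↦ BA
    B ↦ BBC
    C ↦ CA

A->BA, B->BBC, C->CA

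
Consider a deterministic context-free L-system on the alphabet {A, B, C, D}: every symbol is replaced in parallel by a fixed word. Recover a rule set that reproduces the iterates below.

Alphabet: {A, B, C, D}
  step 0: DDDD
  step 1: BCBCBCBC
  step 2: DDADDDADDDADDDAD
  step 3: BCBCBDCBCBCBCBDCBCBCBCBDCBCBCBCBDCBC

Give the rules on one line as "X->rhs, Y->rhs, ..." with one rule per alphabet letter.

  step 2 ⇒ step 3: DDADDDADDDADDDAD ⇒ BC·BC·BDC·BC·BC·BC·BDC·BC·BC·BC·BDC·BC·BC·BC·BDC·BC
    A ↦ BDC
    D ↦ BC
  step 1 ⇒ step 2: BCBCBCBC ⇒ DDA·D·DDA·D·DDA·D·DDA·D
    B ↦ DDA
  step 1 ⇒ step 2: BCBCBCBC ⇒ DDA·D·DDA·D·DDA·D·DDA·D
    C ↦ D

A->BDC, B->DDA, C->D, D->BC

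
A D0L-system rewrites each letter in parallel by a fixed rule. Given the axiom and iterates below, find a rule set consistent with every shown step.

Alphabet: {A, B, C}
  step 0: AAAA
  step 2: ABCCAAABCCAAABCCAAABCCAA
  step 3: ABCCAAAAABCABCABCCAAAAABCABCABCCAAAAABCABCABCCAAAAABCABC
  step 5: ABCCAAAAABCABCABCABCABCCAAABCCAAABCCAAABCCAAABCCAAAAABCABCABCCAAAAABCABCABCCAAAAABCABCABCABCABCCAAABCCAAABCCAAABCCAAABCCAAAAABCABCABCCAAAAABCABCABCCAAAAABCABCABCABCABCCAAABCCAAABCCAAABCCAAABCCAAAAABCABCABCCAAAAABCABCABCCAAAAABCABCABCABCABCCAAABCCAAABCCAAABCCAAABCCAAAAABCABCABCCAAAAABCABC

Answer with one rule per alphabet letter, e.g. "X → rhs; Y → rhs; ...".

  step 2 ⇒ step 3: ABCCAAABCCAAABCCAAABCCAA ⇒ ABC·C·AA·AA·ABC·ABC·ABC·C·AA·AA·ABC·ABC·ABC·C·AA·AA·ABC·ABC·ABC·C·AA·AA·ABC·ABC
    A ↦ ABC
    B ↦ C
    C ↦ AA

A->ABC, B->C, C->AA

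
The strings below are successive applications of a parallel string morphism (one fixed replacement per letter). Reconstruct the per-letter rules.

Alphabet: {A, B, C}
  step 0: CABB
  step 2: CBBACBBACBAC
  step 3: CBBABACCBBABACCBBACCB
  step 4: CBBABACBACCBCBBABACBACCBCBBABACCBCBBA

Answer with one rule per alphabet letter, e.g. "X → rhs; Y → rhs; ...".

  step 3 ⇒ step 4: CBBABACCBBABACCBBACCB ⇒ CB·BA·BA·C·BA·C·CB·CB·BA·BA·C·BA·C·CB·CB·BA·BA·C·CB·CB·BA
    A ↦ C
    B ↦ BA
    C ↦ CB

A->C, B->BA, C->CB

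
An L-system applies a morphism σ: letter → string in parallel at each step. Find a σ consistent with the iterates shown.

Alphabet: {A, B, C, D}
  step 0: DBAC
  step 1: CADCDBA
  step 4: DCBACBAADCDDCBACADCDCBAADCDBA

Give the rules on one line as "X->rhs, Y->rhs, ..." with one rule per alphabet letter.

A->D, B->ADC, C->BA, D->C

  step 0 ⇒ step 1: DBAC ⇒ C·ADC·D·BA
    A ↦ D
    B ↦ ADC
    C ↦ BA
    D ↦ C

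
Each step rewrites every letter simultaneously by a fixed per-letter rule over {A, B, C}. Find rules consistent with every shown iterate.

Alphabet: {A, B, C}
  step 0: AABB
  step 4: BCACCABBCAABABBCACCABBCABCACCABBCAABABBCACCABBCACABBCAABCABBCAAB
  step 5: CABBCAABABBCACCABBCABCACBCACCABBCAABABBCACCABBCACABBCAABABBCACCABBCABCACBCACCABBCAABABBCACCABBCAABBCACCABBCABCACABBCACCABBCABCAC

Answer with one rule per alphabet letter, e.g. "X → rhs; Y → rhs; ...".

A->BCA, B->C, C->AB

  step 4 ⇒ step 5: BCACCABBCAABABBCACCABBCABCACCABBCAABABBCACCABBCACABBCAABCABBCAAB ⇒ C·AB·BCA·AB·AB·BCA·C·C·AB·BCA·BCA·C·BCA·C·C·AB·BCA·AB·AB·BCA·C·C·AB·BCA·C·AB·BCA·AB·AB·BCA·C·C·AB·BCA·BCA·C·BCA·C·C·AB·BCA·AB·AB·BCA·C·C·AB·BCA·AB·BCA·C·C·AB·BCA·BCA·C·AB·BCA·C·C·AB·BCA·BCA·C
    A ↦ BCA
    B ↦ C
    C ↦ AB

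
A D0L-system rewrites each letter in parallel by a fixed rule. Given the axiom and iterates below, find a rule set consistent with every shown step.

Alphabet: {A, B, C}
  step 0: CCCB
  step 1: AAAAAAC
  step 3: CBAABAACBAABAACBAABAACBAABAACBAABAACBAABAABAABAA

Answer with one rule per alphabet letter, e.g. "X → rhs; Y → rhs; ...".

A->BAA, B->C, C->AA

  step 0 ⇒ step 1: CCCB ⇒ AA·AA·AA·C
    B ↦ C
    C ↦ AA
    A ↦ BAA  (constrained at step 1)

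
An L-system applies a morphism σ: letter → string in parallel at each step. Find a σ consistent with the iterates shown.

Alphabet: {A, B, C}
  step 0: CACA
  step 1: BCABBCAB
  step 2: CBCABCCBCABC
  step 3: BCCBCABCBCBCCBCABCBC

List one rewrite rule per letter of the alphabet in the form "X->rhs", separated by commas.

A->AB, B->C, C->BC

  step 2 ⇒ step 3: CBCABCCBCABC ⇒ BC·C·BC·AB·C·BC·BC·C·BC·AB·C·BC
    A ↦ AB
    B ↦ C
    C ↦ BC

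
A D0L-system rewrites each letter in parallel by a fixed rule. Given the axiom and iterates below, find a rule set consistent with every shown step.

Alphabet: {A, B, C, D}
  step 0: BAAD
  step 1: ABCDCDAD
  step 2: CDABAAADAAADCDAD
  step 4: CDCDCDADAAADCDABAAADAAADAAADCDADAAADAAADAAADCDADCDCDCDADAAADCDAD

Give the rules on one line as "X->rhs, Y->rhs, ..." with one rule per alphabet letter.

  step 1 ⇒ step 2: ABCDCDAD ⇒ CD·AB·AA·AD·AA·AD·CD·AD
    A ↦ CD
    B ↦ AB
    C ↦ AA
    D ↦ AD

A->CD, B->AB, C->AA, D->AD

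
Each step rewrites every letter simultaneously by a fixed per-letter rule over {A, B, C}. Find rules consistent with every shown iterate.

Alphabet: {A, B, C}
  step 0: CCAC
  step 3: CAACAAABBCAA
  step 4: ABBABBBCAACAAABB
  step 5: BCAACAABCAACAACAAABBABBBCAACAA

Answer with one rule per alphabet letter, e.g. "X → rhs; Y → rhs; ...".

A->B, B->CAA, C->A

  step 4 ⇒ step 5: ABBABBBCAACAAABB ⇒ B·CAA·CAA·B·CAA·CAA·CAA·A·B·B·A·B·B·B·CAA·CAA
    A ↦ B
    B ↦ CAA
    C ↦ A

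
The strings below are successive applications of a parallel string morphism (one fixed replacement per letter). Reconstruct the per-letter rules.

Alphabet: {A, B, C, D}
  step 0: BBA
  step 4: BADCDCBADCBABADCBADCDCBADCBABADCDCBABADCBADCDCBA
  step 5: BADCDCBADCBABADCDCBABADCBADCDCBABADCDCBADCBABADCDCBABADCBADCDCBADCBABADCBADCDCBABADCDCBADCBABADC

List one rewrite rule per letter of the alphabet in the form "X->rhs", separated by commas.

  step 4 ⇒ step 5: BADCDCBADCBABADCBADCDCBADCBABADCDCBABADCBADCDCBA ⇒ BA·DC·DC·BA·DC·BA·BA·DC·DC·BA·BA·DC·BA·DC·DC·BA·BA·DC·DC·BA·DC·BA·BA·DC·DC·BA·BA·DC·BA·DC·DC·BA·DC·BA·BA·DC·BA·DC·DC·BA·BA·DC·DC·BA·DC·BA·BA·DC
    A ↦ DC
    B ↦ BA
    C ↦ BA
    D ↦ DC

A->DC, B->BA, C->BA, D->DC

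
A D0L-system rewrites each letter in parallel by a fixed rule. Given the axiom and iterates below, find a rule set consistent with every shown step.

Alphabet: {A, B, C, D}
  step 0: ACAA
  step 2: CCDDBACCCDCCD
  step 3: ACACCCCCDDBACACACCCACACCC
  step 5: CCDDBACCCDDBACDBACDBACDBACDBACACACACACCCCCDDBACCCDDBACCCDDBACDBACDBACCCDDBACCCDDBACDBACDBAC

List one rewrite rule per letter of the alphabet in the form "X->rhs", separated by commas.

A->DB, B->D, C->AC, D->CC

  step 2 ⇒ step 3: CCDDBACCCDCCD ⇒ AC·AC·CC·CC·D·DB·AC·AC·AC·CC·AC·AC·CC
    A ↦ DB
    B ↦ D
    C ↦ AC
    D ↦ CC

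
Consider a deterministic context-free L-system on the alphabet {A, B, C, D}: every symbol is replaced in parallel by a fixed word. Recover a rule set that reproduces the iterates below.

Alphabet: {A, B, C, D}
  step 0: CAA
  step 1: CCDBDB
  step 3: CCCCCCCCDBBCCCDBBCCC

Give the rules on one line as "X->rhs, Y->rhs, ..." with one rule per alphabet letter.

  step 0 ⇒ step 1: CAA ⇒ CC·DB·DB
    A ↦ DB
    C ↦ CC
    B ↦ BC  (constrained at step 1)
    D ↦ A  (constrained at step 1)

A->DB, B->BC, C->CC, D->A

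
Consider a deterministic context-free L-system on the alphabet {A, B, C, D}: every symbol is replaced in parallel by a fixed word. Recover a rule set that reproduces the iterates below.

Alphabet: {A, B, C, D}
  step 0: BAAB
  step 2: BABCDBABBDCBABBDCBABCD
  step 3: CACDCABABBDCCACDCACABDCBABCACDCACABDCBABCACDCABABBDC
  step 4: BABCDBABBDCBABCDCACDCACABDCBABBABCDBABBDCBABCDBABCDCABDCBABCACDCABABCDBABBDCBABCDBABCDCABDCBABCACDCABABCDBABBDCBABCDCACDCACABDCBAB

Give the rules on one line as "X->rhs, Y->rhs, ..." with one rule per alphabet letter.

  step 3 ⇒ step 4: CACDCABABBDCCACDCACABDCBABCACDCACABDCBABCACDCABABBDC ⇒ BAB·CD·BAB·BDC·BAB·CD·CA·CD·CA·CA·BDC·BAB·BAB·CD·BAB·BDC·BAB·CD·BAB·CD·CA·BDC·BAB·CA·CD·CA·BAB·CD·BAB·BDC·BAB·CD·BAB·CD·CA·BDC·BAB·CA·CD·CA·BAB·CD·BAB·BDC·BAB·CD·CA·CD·CA·CA·BDC·BAB
    A ↦ CD
    B ↦ CA
    C ↦ BAB
    D ↦ BDC

A->CD, B->CA, C->BAB, D->BDC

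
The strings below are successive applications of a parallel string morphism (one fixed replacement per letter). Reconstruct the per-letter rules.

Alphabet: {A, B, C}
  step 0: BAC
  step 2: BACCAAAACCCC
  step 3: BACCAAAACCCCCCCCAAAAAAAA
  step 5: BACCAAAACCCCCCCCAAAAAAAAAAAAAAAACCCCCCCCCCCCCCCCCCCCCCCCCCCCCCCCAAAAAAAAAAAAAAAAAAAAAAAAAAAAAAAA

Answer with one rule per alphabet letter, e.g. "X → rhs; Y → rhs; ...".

A->CC, B->BA, C->AA

  step 2 ⇒ step 3: BACCAAAACCCC ⇒ BA·CC·AA·AA·CC·CC·CC·CC·AA·AA·AA·AA
    A ↦ CC
    B ↦ BA
    C ↦ AA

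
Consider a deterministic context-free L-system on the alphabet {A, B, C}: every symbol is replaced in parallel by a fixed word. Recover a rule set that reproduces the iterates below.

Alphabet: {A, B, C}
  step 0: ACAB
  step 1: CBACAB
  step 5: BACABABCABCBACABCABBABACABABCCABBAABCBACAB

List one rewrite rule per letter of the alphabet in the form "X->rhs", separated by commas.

  step 0 ⇒ step 1: ACAB ⇒ C·BA·C·AB
    A ↦ C
    B ↦ AB
    C ↦ BA

A->C, B->AB, C->BA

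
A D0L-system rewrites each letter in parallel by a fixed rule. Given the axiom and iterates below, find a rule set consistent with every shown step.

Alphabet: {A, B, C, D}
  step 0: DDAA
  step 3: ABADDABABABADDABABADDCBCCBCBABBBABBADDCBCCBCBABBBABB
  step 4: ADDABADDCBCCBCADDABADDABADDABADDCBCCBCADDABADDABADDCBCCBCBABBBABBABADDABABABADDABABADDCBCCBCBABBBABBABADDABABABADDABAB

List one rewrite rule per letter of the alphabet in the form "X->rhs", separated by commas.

A->ADD, B->AB, C->B, D->CBC

  step 3 ⇒ step 4: ABADDABABABADDABABADDCBCCBCBABBBABBADDCBCCBCBABBBABB ⇒ ADD·AB·ADD·CBC·CBC·ADD·AB·ADD·AB·ADD·AB·ADD·CBC·CBC·ADD·AB·ADD·AB·ADD·CBC·CBC·B·AB·B·B·AB·B·AB·ADD·AB·AB·AB·ADD·AB·AB·ADD·CBC·CBC·B·AB·B·B·AB·B·AB·ADD·AB·AB·AB·ADD·AB·AB
    A ↦ ADD
    B ↦ AB
    C ↦ B
    D ↦ CBC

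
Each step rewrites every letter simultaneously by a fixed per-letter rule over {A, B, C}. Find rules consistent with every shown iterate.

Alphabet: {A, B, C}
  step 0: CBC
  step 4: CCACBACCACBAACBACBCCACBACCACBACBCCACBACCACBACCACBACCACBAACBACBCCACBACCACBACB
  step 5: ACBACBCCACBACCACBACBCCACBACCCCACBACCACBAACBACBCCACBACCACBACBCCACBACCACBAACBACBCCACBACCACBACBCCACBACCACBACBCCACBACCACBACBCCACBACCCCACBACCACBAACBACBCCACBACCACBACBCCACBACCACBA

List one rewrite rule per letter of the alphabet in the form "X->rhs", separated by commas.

  step 4 ⇒ step 5: CCACBACCACBAACBACBCCACBACCACBACBCCACBACCACBACCACBACCACBAACBACBCCACBACCACBACB ⇒ ACB·ACB·CC·ACB·A·CC·ACB·ACB·CC·ACB·A·CC·CC·ACB·A·CC·ACB·A·ACB·ACB·CC·ACB·A·CC·ACB·ACB·CC·ACB·A·CC·ACB·A·ACB·ACB·CC·ACB·A·CC·ACB·ACB·CC·ACB·A·CC·ACB·ACB·CC·ACB·A·CC·ACB·ACB·CC·ACB·A·CC·CC·ACB·A·CC·ACB·A·ACB·ACB·CC·ACB·A·CC·ACB·ACB·CC·ACB·A·CC·ACB·A
    A ↦ CC
    B ↦ A
    C ↦ ACB

A->CC, B->A, C->ACB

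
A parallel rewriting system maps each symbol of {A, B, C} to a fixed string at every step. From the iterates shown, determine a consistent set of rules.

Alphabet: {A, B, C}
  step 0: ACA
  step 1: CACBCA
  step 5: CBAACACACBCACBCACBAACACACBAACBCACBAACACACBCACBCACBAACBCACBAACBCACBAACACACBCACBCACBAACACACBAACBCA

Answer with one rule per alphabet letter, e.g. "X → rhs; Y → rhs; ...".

  step 0 ⇒ step 1: ACA ⇒ CA·CB·CA
    A ↦ CA
    C ↦ CB
    B ↦ AA  (constrained at step 1)

A->CA, B->AA, C->CB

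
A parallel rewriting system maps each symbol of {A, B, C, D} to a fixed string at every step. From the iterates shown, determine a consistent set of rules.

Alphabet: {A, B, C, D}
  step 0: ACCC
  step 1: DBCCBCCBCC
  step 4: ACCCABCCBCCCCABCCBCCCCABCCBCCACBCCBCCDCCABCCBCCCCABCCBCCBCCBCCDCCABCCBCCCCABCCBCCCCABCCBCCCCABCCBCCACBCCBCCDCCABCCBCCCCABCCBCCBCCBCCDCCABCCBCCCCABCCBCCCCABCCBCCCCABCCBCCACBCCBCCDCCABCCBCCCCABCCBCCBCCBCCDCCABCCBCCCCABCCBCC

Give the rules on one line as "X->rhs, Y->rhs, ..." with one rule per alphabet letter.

  step 0 ⇒ step 1: ACCC ⇒ D·BCC·BCC·BCC
    A ↦ D
    C ↦ BCC
    B ↦ CCA  (constrained at step 1)
    D ↦ AC  (constrained at step 1)

A->D, B->CCA, C->BCC, D->AC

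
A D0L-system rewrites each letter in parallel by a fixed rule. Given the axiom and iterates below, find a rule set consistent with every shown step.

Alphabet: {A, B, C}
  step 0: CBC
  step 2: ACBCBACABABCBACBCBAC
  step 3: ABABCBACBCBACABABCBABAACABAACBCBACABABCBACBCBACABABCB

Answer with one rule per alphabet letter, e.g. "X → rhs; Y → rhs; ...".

A->ABA, B->AC, C->BCB

  step 2 ⇒ step 3: ACBCBACABABCBACBCBAC ⇒ ABA·BCB·AC·BCB·AC·ABA·BCB·ABA·AC·ABA·AC·BCB·AC·ABA·BCB·AC·BCB·AC·ABA·BCB
    A ↦ ABA
    B ↦ AC
    C ↦ BCB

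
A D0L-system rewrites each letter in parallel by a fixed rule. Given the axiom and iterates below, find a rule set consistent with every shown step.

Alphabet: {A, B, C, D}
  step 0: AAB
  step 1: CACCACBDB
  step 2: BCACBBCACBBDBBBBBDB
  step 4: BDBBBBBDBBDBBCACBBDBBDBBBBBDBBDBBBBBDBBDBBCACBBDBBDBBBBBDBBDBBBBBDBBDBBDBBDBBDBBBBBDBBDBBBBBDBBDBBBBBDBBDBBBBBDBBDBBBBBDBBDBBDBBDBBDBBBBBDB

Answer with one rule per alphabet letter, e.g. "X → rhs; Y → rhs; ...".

A->CAC, B->BDB, C->B, D->BBB

  step 1 ⇒ step 2: CACCACBDB ⇒ B·CAC·B·B·CAC·B·BDB·BBB·BDB
    A ↦ CAC
    B ↦ BDB
    C ↦ B
    D ↦ BBB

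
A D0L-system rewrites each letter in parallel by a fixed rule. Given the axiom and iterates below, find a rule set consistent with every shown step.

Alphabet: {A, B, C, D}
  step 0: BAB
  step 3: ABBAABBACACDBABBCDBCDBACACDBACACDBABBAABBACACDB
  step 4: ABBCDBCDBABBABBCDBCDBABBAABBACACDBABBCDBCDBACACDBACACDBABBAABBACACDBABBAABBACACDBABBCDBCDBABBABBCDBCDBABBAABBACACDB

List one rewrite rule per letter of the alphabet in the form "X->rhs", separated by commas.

A->ABB, B->CDB, C->A, D->CA

  step 3 ⇒ step 4: ABBAABBACACDBABBCDBCDBACACDBACACDBABBAABBACACDB ⇒ ABB·CDB·CDB·ABB·ABB·CDB·CDB·ABB·A·ABB·A·CA·CDB·ABB·CDB·CDB·A·CA·CDB·A·CA·CDB·ABB·A·ABB·A·CA·CDB·ABB·A·ABB·A·CA·CDB·ABB·CDB·CDB·ABB·ABB·CDB·CDB·ABB·A·ABB·A·CA·CDB
    A ↦ ABB
    B ↦ CDB
    C ↦ A
    D ↦ CA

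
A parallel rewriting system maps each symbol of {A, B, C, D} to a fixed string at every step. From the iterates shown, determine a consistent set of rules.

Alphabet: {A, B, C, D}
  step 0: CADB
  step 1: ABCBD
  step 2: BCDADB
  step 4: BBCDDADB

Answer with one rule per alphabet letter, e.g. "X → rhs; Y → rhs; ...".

A->BC, B->D, C->A, D->B

  step 1 ⇒ step 2: ABCBD ⇒ BC·D·A·D·B
    A ↦ BC
    B ↦ D
    C ↦ A
    D ↦ B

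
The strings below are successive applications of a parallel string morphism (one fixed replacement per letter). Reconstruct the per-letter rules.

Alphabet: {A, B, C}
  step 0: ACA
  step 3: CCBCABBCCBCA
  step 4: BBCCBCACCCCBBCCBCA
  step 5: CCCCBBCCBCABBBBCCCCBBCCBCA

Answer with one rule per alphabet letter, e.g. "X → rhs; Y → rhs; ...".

  step 4 ⇒ step 5: BBCCBCACCCCBBCCBCA ⇒ CC·CC·B·B·CC·B·CA·B·B·B·B·CC·CC·B·B·CC·B·CA
    A ↦ CA
    B ↦ CC
    C ↦ B

A->CA, B->CC, C->B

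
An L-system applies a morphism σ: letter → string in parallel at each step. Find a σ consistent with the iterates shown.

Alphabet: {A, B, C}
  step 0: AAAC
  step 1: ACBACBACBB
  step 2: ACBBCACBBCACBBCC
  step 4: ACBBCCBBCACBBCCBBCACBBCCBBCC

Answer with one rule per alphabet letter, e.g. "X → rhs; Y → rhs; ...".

A->ACB, B->C, C->B

  step 1 ⇒ step 2: ACBACBACBB ⇒ ACB·B·C·ACB·B·C·ACB·B·C·C
    A ↦ ACB
    B ↦ C
    C ↦ B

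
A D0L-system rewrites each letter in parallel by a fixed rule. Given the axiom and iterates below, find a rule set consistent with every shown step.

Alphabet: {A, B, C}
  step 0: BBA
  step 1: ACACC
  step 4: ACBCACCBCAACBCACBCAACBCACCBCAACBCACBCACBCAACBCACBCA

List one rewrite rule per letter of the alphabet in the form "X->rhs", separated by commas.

A->C, B->AC, C->BCA

  step 0 ⇒ step 1: BBA ⇒ AC·AC·C
    A ↦ C
    B ↦ AC
    C ↦ BCA  (constrained at step 1)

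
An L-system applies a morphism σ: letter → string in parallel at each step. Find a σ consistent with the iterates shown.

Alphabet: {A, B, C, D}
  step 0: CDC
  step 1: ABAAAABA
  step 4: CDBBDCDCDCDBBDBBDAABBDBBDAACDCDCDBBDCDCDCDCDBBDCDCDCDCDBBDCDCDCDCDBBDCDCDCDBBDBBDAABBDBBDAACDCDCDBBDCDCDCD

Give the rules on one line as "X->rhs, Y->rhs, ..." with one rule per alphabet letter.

A->CD, B->BBD, C->ABA, D->AA

  step 0 ⇒ step 1: CDC ⇒ ABA·AA·ABA
    C ↦ ABA
    D ↦ AA
    A ↦ CD  (constrained at step 1)
    B ↦ BBD  (constrained at step 1)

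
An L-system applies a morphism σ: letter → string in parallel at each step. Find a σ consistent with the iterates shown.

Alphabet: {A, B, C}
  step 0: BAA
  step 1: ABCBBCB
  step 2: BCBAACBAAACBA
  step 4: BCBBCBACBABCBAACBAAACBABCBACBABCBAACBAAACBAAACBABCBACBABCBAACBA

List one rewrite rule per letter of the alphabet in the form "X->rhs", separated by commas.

A->BCB, B->A, C->ACB

  step 1 ⇒ step 2: ABCBBCB ⇒ BCB·A·ACB·A·A·ACB·A
    A ↦ BCB
    B ↦ A
    C ↦ ACB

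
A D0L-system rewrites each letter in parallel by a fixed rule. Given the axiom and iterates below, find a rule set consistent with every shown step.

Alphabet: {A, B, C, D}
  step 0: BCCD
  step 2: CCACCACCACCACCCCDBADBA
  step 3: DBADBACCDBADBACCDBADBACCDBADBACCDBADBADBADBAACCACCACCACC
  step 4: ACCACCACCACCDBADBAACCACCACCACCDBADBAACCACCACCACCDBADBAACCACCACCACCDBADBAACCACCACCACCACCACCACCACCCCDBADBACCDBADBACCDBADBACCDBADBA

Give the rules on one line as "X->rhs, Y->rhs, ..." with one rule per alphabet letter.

  step 3 ⇒ step 4: DBADBACCDBADBACCDBADBACCDBADBACCDBADBADBADBAACCACCACCACC ⇒ ACC·A·CC·ACC·A·CC·DBA·DBA·ACC·A·CC·ACC·A·CC·DBA·DBA·ACC·A·CC·ACC·A·CC·DBA·DBA·ACC·A·CC·ACC·A·CC·DBA·DBA·ACC·A·CC·ACC·A·CC·ACC·A·CC·ACC·A·CC·CC·DBA·DBA·CC·DBA·DBA·CC·DBA·DBA·CC·DBA·DBA
    A ↦ CC
    B ↦ A
    C ↦ DBA
    D ↦ ACC

A->CC, B->A, C->DBA, D->ACC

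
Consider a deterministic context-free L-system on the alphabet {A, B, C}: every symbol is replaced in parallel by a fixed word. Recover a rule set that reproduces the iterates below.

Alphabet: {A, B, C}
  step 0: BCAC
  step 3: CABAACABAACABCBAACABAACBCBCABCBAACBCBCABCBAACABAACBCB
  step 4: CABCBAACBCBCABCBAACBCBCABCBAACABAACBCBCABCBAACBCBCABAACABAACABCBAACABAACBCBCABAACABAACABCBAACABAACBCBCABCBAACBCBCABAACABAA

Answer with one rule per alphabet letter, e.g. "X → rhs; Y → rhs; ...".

  step 3 ⇒ step 4: CABAACABAACABCBAACABAACBCBCABCBAACBCBCABCBAACABAACBCB ⇒ CAB·CB·AA·CB·CB·CAB·CB·AA·CB·CB·CAB·CB·AA·CAB·AA·CB·CB·CAB·CB·AA·CB·CB·CAB·AA·CAB·AA·CAB·CB·AA·CAB·AA·CB·CB·CAB·AA·CAB·AA·CAB·CB·AA·CAB·AA·CB·CB·CAB·CB·AA·CB·CB·CAB·AA·CAB·AA
    A ↦ CB
    B ↦ AA
    C ↦ CAB

A->CB, B->AA, C->CAB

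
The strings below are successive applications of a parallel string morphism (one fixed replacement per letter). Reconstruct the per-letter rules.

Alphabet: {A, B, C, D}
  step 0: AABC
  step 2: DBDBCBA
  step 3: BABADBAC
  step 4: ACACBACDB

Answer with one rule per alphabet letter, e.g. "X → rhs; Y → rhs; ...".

  step 3 ⇒ step 4: BABADBAC ⇒ A·C·A·C·B·A·C·DB
    A ↦ C
    B ↦ A
    C ↦ DB
    D ↦ B

A->C, B->A, C->DB, D->B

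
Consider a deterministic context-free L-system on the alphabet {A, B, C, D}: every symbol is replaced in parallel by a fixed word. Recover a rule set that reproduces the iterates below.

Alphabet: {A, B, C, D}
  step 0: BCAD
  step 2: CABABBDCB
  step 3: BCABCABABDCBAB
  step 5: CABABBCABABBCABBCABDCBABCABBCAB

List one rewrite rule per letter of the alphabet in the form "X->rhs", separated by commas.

  step 2 ⇒ step 3: CABABBDCB ⇒ B·C·AB·C·AB·AB·DC·B·AB
    A ↦ C
    B ↦ AB
    C ↦ B
    D ↦ DC

A->C, B->AB, C->B, D->DC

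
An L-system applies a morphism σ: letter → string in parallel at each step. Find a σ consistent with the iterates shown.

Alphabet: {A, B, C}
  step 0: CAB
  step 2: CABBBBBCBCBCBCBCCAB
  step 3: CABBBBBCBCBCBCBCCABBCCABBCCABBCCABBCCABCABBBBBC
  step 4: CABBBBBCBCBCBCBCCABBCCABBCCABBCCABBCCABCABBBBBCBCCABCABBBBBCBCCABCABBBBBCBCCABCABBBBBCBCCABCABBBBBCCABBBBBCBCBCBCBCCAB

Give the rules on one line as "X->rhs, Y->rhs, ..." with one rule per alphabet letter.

A->BBB, B->BC, C->CAB

  step 3 ⇒ step 4: CABBBBBCBCBCBCBCCABBCCABBCCABBCCABBCCABCABBBBBC ⇒ CAB·BBB·BC·BC·BC·BC·BC·CAB·BC·CAB·BC·CAB·BC·CAB·BC·CAB·CAB·BBB·BC·BC·CAB·CAB·BBB·BC·BC·CAB·CAB·BBB·BC·BC·CAB·CAB·BBB·BC·BC·CAB·CAB·BBB·BC·CAB·BBB·BC·BC·BC·BC·BC·CAB
    A ↦ BBB
    B ↦ BC
    C ↦ CAB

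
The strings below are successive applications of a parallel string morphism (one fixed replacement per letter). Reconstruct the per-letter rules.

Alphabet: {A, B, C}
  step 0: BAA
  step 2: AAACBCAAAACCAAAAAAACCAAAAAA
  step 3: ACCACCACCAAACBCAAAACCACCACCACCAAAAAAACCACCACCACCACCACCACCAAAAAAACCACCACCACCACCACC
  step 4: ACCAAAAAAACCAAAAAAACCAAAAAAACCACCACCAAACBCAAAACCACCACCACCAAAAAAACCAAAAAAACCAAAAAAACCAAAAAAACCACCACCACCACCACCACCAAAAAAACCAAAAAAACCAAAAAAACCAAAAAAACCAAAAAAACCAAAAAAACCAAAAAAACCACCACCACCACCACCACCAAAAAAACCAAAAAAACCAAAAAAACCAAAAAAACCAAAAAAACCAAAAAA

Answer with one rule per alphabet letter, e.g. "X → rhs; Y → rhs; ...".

A->ACC, B->CBC, C->AAA

  step 3 ⇒ step 4: ACCACCACCAAACBCAAAACCACCACCACCAAAAAAACCACCACCACCACCACCACCAAAAAAACCACCACCACCACCACC ⇒ ACC·AAA·AAA·ACC·AAA·AAA·ACC·AAA·AAA·ACC·ACC·ACC·AAA·CBC·AAA·ACC·ACC·ACC·ACC·AAA·AAA·ACC·AAA·AAA·ACC·AAA·AAA·ACC·AAA·AAA·ACC·ACC·ACC·ACC·ACC·ACC·ACC·AAA·AAA·ACC·AAA·AAA·ACC·AAA·AAA·ACC·AAA·AAA·ACC·AAA·AAA·ACC·AAA·AAA·ACC·AAA·AAA·ACC·ACC·ACC·ACC·ACC·ACC·ACC·AAA·AAA·ACC·AAA·AAA·ACC·AAA·AAA·ACC·AAA·AAA·ACC·AAA·AAA·ACC·AAA·AAA
    A ↦ ACC
    B ↦ CBC
    C ↦ AAA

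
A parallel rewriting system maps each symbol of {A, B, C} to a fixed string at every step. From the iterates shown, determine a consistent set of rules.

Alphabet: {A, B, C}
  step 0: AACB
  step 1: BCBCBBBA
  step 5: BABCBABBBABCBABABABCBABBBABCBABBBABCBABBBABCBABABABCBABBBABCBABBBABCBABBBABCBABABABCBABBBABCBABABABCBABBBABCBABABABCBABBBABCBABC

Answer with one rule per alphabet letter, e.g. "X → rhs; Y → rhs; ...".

A->BC, B->BA, C->BB

  step 0 ⇒ step 1: AACB ⇒ BC·BC·BB·BA
    A ↦ BC
    B ↦ BA
    C ↦ BB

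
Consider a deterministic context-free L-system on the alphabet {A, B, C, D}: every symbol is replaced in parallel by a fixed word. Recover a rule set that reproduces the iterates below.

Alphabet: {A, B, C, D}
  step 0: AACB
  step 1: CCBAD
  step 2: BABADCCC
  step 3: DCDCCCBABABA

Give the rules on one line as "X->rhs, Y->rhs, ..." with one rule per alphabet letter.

A->C, B->D, C->BA, D->CC

  step 2 ⇒ step 3: BABADCCC ⇒ D·C·D·C·CC·BA·BA·BA
    A ↦ C
    B ↦ D
    C ↦ BA
    D ↦ CC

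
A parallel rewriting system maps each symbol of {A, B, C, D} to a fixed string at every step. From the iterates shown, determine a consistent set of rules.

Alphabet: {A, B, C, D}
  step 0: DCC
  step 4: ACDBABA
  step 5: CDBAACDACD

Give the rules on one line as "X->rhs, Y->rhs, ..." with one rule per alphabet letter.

A->CD, B->A, C->B, D->A

  step 4 ⇒ step 5: ACDBABA ⇒ CD·B·A·A·CD·A·CD
    A ↦ CD
    B ↦ A
    C ↦ B
    D ↦ A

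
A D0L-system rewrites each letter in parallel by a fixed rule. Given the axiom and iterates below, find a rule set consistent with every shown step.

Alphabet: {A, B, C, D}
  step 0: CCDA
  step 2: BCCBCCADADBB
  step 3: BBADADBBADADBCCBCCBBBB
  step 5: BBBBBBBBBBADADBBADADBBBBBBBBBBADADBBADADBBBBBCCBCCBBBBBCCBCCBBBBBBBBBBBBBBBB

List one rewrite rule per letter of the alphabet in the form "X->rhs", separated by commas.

A->B, B->BB, C->AD, D->CC

  step 2 ⇒ step 3: BCCBCCADADBB ⇒ BB·AD·AD·BB·AD·AD·B·CC·B·CC·BB·BB
    A ↦ B
    B ↦ BB
    C ↦ AD
    D ↦ CC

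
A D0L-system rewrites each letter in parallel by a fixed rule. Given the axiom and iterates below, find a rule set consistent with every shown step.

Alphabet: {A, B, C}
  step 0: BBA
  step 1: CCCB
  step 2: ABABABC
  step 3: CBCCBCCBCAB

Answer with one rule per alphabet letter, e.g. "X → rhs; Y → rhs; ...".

A->CB, B->C, C->AB

  step 2 ⇒ step 3: ABABABC ⇒ CB·C·CB·C·CB·C·AB
    A ↦ CB
    B ↦ C
    C ↦ AB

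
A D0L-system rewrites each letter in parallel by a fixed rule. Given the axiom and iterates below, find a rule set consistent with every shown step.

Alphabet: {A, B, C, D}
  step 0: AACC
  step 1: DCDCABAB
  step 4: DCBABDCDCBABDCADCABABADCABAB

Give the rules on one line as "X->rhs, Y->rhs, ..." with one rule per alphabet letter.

A->DC, B->A, C->AB, D->B

  step 0 ⇒ step 1: AACC ⇒ DC·DC·AB·AB
    A ↦ DC
    C ↦ AB
    B ↦ A  (constrained at step 1)
    D ↦ B  (constrained at step 1)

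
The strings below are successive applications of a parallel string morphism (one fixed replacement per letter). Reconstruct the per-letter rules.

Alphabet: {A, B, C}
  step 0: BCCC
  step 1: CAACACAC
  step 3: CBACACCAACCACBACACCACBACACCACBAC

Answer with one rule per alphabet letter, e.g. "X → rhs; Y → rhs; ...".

A->CB, B->CA, C->AC

  step 0 ⇒ step 1: BCCC ⇒ CA·AC·AC·AC
    B ↦ CA
    C ↦ AC
    A ↦ CB  (constrained at step 1)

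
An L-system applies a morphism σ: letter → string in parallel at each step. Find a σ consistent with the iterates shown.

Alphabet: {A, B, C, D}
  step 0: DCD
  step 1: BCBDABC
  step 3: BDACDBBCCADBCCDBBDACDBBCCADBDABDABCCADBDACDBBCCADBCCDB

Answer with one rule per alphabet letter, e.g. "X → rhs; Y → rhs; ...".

A->CDB, B->CAD, C->BDA, D->BC

  step 0 ⇒ step 1: DCD ⇒ BC·BDA·BC
    C ↦ BDA
    D ↦ BC
    A ↦ CDB  (constrained at step 1)
    B ↦ CAD  (constrained at step 1)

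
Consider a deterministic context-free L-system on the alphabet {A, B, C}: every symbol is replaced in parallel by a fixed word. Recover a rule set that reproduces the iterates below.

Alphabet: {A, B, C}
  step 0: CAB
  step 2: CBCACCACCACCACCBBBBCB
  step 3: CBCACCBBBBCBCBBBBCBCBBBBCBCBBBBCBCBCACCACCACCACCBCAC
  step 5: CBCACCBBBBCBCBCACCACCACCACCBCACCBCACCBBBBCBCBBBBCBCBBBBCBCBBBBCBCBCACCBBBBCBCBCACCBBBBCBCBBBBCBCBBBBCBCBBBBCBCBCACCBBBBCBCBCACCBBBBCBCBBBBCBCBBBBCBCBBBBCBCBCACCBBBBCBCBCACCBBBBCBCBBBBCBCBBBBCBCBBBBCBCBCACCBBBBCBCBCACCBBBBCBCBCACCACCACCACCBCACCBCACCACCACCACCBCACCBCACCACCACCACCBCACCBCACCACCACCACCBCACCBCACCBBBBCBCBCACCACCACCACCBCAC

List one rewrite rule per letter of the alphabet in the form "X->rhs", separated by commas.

A->BBB, B->CAC, C->CB

  step 2 ⇒ step 3: CBCACCACCACCACCBBBBCB ⇒ CB·CAC·CB·BBB·CB·CB·BBB·CB·CB·BBB·CB·CB·BBB·CB·CB·CAC·CAC·CAC·CAC·CB·CAC
    A ↦ BBB
    B ↦ CAC
    C ↦ CB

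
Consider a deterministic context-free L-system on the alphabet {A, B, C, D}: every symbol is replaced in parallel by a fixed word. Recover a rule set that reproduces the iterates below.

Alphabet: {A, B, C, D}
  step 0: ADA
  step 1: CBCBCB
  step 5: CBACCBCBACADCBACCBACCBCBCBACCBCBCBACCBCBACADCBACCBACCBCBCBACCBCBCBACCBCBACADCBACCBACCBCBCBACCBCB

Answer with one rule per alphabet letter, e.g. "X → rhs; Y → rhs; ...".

A->CB, B->AD, C->AC, D->CB

  step 0 ⇒ step 1: ADA ⇒ CB·CB·CB
    A ↦ CB
    D ↦ CB
    B ↦ AD  (constrained at step 1)
    C ↦ AC  (constrained at step 1)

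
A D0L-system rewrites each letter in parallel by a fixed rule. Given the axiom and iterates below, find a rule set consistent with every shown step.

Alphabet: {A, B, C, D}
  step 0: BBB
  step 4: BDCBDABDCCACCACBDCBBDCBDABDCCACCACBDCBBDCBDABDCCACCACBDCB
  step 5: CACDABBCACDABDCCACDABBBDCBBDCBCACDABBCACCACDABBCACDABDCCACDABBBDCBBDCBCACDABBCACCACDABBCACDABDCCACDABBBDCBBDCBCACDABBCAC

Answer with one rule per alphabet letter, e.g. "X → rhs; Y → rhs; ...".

A->DC, B->CAC, C->B, D->DAB

  step 4 ⇒ step 5: BDCBDABDCCACCACBDCBBDCBDABDCCACCACBDCBBDCBDABDCCACCACBDCB ⇒ CAC·DAB·B·CAC·DAB·DC·CAC·DAB·B·B·DC·B·B·DC·B·CAC·DAB·B·CAC·CAC·DAB·B·CAC·DAB·DC·CAC·DAB·B·B·DC·B·B·DC·B·CAC·DAB·B·CAC·CAC·DAB·B·CAC·DAB·DC·CAC·DAB·B·B·DC·B·B·DC·B·CAC·DAB·B·CAC
    A ↦ DC
    B ↦ CAC
    C ↦ B
    D ↦ DAB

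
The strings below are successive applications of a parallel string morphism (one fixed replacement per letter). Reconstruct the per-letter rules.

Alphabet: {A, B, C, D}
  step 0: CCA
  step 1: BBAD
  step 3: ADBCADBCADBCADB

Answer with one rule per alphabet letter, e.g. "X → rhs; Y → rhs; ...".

  step 0 ⇒ step 1: CCA ⇒ B·B·AD
    A ↦ AD
    C ↦ B
    B ↦ AD  (constrained at step 1)
    D ↦ BC  (constrained at step 1)

A->AD, B->AD, C->B, D->BC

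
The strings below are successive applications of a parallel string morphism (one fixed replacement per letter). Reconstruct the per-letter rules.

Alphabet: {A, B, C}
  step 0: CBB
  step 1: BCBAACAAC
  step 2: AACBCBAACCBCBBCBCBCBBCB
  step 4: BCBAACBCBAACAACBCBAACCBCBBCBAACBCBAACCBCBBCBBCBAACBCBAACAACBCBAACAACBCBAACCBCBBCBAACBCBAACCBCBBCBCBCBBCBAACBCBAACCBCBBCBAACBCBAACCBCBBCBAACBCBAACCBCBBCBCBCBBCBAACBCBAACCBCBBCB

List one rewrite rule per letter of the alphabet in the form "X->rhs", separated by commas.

A->CB, B->AAC, C->BCB

  step 1 ⇒ step 2: BCBAACAAC ⇒ AAC·BCB·AAC·CB·CB·BCB·CB·CB·BCB
    A ↦ CB
    B ↦ AAC
    C ↦ BCB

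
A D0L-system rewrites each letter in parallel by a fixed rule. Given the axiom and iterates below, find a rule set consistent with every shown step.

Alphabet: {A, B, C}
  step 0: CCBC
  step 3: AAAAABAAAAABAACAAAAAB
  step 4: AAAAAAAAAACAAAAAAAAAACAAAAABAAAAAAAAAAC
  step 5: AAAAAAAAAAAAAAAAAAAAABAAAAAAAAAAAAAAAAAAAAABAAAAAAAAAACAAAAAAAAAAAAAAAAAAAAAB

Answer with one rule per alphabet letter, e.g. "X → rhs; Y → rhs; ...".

A->AA, B->C, C->AB

  step 4 ⇒ step 5: AAAAAAAAAACAAAAAAAAAACAAAAABAAAAAAAAAAC ⇒ AA·AA·AA·AA·AA·AA·AA·AA·AA·AA·AB·AA·AA·AA·AA·AA·AA·AA·AA·AA·AA·AB·AA·AA·AA·AA·AA·C·AA·AA·AA·AA·AA·AA·AA·AA·AA·AA·AB
    A ↦ AA
    B ↦ C
    C ↦ AB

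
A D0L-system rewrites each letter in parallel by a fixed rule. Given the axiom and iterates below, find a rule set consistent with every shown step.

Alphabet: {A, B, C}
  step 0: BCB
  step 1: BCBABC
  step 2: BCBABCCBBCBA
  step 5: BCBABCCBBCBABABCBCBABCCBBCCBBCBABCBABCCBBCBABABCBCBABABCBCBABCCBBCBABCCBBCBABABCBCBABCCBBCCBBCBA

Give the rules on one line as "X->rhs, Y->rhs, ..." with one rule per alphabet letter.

  step 1 ⇒ step 2: BCBABC ⇒ BC·BA·BC·CB·BC·BA
    A ↦ CB
    B ↦ BC
    C ↦ BA

A->CB, B->BC, C->BA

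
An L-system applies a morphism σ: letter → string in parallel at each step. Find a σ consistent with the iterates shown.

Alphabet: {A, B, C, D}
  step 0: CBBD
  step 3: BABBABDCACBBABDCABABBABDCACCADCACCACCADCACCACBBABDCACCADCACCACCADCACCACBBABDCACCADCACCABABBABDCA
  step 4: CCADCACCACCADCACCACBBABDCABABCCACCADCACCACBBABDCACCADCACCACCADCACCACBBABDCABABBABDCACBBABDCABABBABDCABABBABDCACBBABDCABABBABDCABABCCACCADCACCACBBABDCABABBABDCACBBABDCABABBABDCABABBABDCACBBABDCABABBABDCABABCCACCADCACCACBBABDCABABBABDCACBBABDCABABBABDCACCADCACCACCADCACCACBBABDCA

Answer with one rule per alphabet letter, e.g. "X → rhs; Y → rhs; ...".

  step 3 ⇒ step 4: BABBABDCACBBABDCABABBABDCACCADCACCACCADCACCACBBABDCACCADCACCACCADCACCACBBABDCACCADCACCABABBABDCA ⇒ CCA·DCA·CCA·CCA·DCA·CCA·CB·BAB·DCA·BAB·CCA·CCA·DCA·CCA·CB·BAB·DCA·CCA·DCA·CCA·CCA·DCA·CCA·CB·BAB·DCA·BAB·BAB·DCA·CB·BAB·DCA·BAB·BAB·DCA·BAB·BAB·DCA·CB·BAB·DCA·BAB·BAB·DCA·BAB·CCA·CCA·DCA·CCA·CB·BAB·DCA·BAB·BAB·DCA·CB·BAB·DCA·BAB·BAB·DCA·BAB·BAB·DCA·CB·BAB·DCA·BAB·BAB·DCA·BAB·CCA·CCA·DCA·CCA·CB·BAB·DCA·BAB·BAB·DCA·CB·BAB·DCA·BAB·BAB·DCA·CCA·DCA·CCA·CCA·DCA·CCA·CB·BAB·DCA
    A ↦ DCA
    B ↦ CCA
    C ↦ BAB
    D ↦ CB

A->DCA, B->CCA, C->BAB, D->CB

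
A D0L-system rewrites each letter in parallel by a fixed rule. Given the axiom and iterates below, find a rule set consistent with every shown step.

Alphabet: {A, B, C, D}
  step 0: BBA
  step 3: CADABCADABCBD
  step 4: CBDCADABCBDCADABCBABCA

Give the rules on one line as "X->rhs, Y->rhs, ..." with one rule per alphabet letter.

  step 3 ⇒ step 4: CADABCADABCBD ⇒ CB·D·CA·D·AB·CB·D·CA·D·AB·CB·AB·CA
    A ↦ D
    B ↦ AB
    C ↦ CB
    D ↦ CA

A->D, B->AB, C->CB, D->CA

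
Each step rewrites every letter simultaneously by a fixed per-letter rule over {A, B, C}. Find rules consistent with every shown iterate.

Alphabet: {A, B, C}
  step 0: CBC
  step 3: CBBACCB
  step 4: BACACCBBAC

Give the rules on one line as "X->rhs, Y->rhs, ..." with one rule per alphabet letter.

  step 3 ⇒ step 4: CBBACCB ⇒ B·AC·AC·C·B·B·AC
    A ↦ C
    B ↦ AC
    C ↦ B

A->C, B->AC, C->B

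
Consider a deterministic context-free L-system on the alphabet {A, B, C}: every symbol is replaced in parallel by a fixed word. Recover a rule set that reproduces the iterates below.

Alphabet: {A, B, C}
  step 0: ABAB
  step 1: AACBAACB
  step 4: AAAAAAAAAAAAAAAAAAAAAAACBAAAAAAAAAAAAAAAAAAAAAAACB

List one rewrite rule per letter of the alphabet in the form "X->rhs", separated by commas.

  step 0 ⇒ step 1: ABAB ⇒ AA·CB·AA·CB
    A ↦ AA
    B ↦ CB
    C ↦ A  (constrained at step 1)

A->AA, B->CB, C->A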